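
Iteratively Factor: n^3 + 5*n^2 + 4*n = (n + 4)*(n^2 + n) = (n + 1)*(n + 4)*(n)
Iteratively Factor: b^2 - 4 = (b + 2)*(b - 2)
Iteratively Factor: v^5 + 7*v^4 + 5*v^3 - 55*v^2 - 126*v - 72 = (v + 4)*(v^4 + 3*v^3 - 7*v^2 - 27*v - 18) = (v + 2)*(v + 4)*(v^3 + v^2 - 9*v - 9) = (v + 2)*(v + 3)*(v + 4)*(v^2 - 2*v - 3) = (v - 3)*(v + 2)*(v + 3)*(v + 4)*(v + 1)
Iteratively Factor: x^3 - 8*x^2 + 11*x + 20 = (x - 4)*(x^2 - 4*x - 5) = (x - 5)*(x - 4)*(x + 1)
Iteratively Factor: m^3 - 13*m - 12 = (m - 4)*(m^2 + 4*m + 3) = (m - 4)*(m + 3)*(m + 1)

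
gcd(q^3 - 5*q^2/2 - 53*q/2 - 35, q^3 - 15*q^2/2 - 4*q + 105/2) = q^2 - 9*q/2 - 35/2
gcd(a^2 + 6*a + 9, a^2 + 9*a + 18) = a + 3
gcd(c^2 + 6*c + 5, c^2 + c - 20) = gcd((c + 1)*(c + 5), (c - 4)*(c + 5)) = c + 5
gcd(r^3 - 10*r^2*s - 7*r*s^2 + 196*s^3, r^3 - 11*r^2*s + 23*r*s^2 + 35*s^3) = r - 7*s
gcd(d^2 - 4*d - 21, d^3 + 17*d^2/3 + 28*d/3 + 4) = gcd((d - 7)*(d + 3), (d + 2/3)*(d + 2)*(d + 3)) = d + 3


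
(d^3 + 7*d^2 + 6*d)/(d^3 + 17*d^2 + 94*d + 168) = d*(d + 1)/(d^2 + 11*d + 28)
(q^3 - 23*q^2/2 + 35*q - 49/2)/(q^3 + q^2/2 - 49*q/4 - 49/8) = 4*(q^2 - 8*q + 7)/(4*q^2 + 16*q + 7)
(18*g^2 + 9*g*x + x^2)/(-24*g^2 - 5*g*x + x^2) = (6*g + x)/(-8*g + x)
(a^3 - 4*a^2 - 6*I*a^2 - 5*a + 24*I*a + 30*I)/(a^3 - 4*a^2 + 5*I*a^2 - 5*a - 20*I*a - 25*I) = (a - 6*I)/(a + 5*I)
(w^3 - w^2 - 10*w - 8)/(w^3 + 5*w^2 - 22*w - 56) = (w + 1)/(w + 7)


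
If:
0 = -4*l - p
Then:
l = -p/4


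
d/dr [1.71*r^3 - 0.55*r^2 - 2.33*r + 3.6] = 5.13*r^2 - 1.1*r - 2.33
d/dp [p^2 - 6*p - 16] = 2*p - 6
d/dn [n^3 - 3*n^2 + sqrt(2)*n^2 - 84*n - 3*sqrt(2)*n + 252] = 3*n^2 - 6*n + 2*sqrt(2)*n - 84 - 3*sqrt(2)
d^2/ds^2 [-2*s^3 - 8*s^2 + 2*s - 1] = -12*s - 16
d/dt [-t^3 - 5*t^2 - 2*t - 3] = -3*t^2 - 10*t - 2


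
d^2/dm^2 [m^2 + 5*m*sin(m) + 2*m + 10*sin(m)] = -5*m*sin(m) + 10*sqrt(2)*cos(m + pi/4) + 2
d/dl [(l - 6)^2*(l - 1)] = (l - 6)*(3*l - 8)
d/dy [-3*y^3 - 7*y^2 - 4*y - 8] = -9*y^2 - 14*y - 4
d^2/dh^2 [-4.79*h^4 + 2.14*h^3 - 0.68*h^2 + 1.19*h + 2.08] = -57.48*h^2 + 12.84*h - 1.36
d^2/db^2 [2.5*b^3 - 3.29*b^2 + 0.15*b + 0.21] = 15.0*b - 6.58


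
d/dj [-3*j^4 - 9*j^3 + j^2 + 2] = j*(-12*j^2 - 27*j + 2)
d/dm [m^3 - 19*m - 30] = 3*m^2 - 19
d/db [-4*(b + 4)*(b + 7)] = -8*b - 44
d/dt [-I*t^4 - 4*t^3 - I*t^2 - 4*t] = -4*I*t^3 - 12*t^2 - 2*I*t - 4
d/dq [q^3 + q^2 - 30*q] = 3*q^2 + 2*q - 30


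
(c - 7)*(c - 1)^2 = c^3 - 9*c^2 + 15*c - 7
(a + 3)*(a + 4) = a^2 + 7*a + 12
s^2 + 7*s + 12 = (s + 3)*(s + 4)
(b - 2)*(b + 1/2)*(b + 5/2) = b^3 + b^2 - 19*b/4 - 5/2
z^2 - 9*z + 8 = (z - 8)*(z - 1)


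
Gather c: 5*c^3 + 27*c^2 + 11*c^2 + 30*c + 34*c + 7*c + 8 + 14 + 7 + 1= 5*c^3 + 38*c^2 + 71*c + 30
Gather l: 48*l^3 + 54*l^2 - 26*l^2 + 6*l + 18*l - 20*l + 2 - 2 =48*l^3 + 28*l^2 + 4*l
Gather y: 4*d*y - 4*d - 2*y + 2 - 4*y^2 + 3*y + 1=-4*d - 4*y^2 + y*(4*d + 1) + 3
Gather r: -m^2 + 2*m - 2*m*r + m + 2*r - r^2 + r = -m^2 + 3*m - r^2 + r*(3 - 2*m)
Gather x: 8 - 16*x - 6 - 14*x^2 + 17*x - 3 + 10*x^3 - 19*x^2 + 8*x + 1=10*x^3 - 33*x^2 + 9*x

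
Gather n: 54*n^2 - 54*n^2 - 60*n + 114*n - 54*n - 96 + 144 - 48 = 0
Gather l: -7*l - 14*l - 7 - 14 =-21*l - 21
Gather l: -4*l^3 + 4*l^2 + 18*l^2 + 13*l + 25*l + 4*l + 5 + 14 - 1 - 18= -4*l^3 + 22*l^2 + 42*l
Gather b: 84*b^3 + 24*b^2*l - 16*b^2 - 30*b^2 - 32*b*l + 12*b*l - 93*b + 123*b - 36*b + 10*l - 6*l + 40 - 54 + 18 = 84*b^3 + b^2*(24*l - 46) + b*(-20*l - 6) + 4*l + 4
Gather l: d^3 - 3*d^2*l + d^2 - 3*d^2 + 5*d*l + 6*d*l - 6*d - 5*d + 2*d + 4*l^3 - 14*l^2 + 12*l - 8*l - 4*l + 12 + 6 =d^3 - 2*d^2 - 9*d + 4*l^3 - 14*l^2 + l*(-3*d^2 + 11*d) + 18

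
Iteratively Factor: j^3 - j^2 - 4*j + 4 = (j + 2)*(j^2 - 3*j + 2) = (j - 2)*(j + 2)*(j - 1)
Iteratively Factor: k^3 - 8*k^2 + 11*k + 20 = (k - 4)*(k^2 - 4*k - 5) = (k - 4)*(k + 1)*(k - 5)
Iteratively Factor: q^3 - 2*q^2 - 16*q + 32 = (q - 4)*(q^2 + 2*q - 8) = (q - 4)*(q - 2)*(q + 4)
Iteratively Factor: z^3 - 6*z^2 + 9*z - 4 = (z - 1)*(z^2 - 5*z + 4) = (z - 4)*(z - 1)*(z - 1)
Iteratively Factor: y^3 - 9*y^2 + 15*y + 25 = (y - 5)*(y^2 - 4*y - 5) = (y - 5)^2*(y + 1)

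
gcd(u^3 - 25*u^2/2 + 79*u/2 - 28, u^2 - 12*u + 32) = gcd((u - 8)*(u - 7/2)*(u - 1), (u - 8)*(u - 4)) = u - 8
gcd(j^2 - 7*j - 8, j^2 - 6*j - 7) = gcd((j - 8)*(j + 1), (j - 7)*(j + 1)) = j + 1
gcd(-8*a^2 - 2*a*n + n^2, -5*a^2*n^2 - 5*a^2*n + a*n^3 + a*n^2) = 1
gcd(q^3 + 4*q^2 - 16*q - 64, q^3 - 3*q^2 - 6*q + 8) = q - 4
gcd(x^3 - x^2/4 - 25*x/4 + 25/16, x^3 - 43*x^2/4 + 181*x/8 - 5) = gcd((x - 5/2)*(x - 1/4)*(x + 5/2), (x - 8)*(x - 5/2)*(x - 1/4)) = x^2 - 11*x/4 + 5/8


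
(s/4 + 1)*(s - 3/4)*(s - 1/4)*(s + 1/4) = s^4/4 + 13*s^3/16 - 49*s^2/64 - 13*s/256 + 3/64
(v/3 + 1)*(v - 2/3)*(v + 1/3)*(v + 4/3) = v^4/3 + 4*v^3/3 + 7*v^2/9 - 62*v/81 - 8/27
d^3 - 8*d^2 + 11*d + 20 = (d - 5)*(d - 4)*(d + 1)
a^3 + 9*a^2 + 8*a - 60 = (a - 2)*(a + 5)*(a + 6)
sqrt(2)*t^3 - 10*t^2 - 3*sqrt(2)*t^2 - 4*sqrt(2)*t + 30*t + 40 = (t - 4)*(t - 5*sqrt(2))*(sqrt(2)*t + sqrt(2))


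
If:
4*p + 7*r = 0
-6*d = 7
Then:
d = -7/6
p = -7*r/4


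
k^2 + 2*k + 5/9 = (k + 1/3)*(k + 5/3)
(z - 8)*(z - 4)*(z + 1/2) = z^3 - 23*z^2/2 + 26*z + 16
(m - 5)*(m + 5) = m^2 - 25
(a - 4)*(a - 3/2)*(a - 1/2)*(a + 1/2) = a^4 - 11*a^3/2 + 23*a^2/4 + 11*a/8 - 3/2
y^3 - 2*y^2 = y^2*(y - 2)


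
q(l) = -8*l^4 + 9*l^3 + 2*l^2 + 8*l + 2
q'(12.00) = -51352.00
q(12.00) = -149950.00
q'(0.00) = 8.00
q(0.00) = 2.00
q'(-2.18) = 459.12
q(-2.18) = -279.86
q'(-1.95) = 340.14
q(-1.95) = -188.40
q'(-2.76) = 875.42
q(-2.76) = -658.29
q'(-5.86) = 7351.09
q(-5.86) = -11220.94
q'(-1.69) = 232.81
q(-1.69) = -114.51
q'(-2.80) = 910.94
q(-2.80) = -694.01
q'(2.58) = -351.51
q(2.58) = -163.95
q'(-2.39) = 589.53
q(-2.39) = -389.59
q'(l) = -32*l^3 + 27*l^2 + 4*l + 8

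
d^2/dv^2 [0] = 0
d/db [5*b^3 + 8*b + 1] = 15*b^2 + 8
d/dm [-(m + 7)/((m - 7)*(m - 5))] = (m^2 + 14*m - 119)/(m^4 - 24*m^3 + 214*m^2 - 840*m + 1225)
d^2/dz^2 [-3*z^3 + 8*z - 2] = -18*z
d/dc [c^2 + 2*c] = 2*c + 2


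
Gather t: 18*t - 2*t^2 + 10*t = -2*t^2 + 28*t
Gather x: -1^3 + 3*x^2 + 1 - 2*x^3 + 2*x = -2*x^3 + 3*x^2 + 2*x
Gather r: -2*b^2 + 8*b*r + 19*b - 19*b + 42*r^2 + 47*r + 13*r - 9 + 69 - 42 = -2*b^2 + 42*r^2 + r*(8*b + 60) + 18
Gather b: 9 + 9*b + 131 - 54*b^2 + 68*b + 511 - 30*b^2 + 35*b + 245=-84*b^2 + 112*b + 896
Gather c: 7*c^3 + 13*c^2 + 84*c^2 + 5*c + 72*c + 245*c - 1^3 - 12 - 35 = 7*c^3 + 97*c^2 + 322*c - 48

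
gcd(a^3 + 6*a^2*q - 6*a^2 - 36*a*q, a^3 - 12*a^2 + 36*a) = a^2 - 6*a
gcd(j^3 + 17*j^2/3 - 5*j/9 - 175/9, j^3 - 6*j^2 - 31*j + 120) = j + 5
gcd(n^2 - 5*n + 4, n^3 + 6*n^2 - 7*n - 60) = 1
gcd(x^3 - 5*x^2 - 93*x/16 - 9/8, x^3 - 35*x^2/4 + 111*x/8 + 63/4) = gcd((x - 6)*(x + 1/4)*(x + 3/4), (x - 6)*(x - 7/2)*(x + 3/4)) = x^2 - 21*x/4 - 9/2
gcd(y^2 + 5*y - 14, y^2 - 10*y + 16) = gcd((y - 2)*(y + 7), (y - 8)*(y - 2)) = y - 2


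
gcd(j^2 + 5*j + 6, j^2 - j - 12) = j + 3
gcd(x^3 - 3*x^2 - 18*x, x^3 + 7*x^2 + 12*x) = x^2 + 3*x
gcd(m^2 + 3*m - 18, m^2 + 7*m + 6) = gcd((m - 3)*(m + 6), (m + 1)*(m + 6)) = m + 6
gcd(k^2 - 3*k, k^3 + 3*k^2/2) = k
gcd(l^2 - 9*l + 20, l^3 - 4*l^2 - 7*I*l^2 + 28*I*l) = l - 4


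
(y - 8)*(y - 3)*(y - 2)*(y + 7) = y^4 - 6*y^3 - 45*y^2 + 274*y - 336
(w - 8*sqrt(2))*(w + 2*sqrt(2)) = w^2 - 6*sqrt(2)*w - 32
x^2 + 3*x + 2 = (x + 1)*(x + 2)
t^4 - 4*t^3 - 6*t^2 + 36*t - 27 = (t - 3)^2*(t - 1)*(t + 3)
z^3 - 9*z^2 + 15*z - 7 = (z - 7)*(z - 1)^2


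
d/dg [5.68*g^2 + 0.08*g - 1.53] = 11.36*g + 0.08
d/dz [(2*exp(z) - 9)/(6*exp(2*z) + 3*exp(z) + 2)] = (-12*exp(2*z) + 108*exp(z) + 31)*exp(z)/(36*exp(4*z) + 36*exp(3*z) + 33*exp(2*z) + 12*exp(z) + 4)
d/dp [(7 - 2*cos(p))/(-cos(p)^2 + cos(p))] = (-14*cos(p) + cos(2*p) + 8)*sin(p)/((cos(p) - 1)^2*cos(p)^2)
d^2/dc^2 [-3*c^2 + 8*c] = -6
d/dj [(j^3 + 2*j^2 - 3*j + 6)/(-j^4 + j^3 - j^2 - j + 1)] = (j^6 + 4*j^5 - 12*j^4 + 28*j^3 - 20*j^2 + 16*j + 3)/(j^8 - 2*j^7 + 3*j^6 - 3*j^4 + 4*j^3 - j^2 - 2*j + 1)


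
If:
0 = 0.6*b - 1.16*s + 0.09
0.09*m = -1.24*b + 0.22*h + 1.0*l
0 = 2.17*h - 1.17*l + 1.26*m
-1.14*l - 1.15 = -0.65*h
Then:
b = 1.93333333333333*s - 0.15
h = 2.67104890223044*s + 0.822781947013857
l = 1.52296647934192*s - 0.53964187231666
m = -3.18595661667462*s - 1.91810937748457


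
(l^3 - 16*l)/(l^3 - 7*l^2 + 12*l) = (l + 4)/(l - 3)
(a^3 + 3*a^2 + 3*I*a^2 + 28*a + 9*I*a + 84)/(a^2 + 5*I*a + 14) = (a^2 + a*(3 - 4*I) - 12*I)/(a - 2*I)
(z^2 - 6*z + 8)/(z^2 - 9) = (z^2 - 6*z + 8)/(z^2 - 9)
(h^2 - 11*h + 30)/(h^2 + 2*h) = (h^2 - 11*h + 30)/(h*(h + 2))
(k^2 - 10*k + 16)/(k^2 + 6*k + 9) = (k^2 - 10*k + 16)/(k^2 + 6*k + 9)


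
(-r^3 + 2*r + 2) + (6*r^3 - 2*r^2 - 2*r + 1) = 5*r^3 - 2*r^2 + 3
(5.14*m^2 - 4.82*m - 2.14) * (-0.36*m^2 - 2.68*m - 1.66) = -1.8504*m^4 - 12.04*m^3 + 5.1556*m^2 + 13.7364*m + 3.5524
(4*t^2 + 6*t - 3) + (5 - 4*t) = 4*t^2 + 2*t + 2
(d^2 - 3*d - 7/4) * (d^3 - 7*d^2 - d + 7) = d^5 - 10*d^4 + 73*d^3/4 + 89*d^2/4 - 77*d/4 - 49/4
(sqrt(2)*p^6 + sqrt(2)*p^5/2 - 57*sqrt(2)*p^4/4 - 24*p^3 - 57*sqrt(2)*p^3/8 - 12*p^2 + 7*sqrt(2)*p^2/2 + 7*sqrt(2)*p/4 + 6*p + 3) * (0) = 0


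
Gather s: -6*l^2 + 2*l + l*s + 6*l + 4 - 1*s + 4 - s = -6*l^2 + 8*l + s*(l - 2) + 8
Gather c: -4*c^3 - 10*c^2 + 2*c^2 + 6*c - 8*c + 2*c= -4*c^3 - 8*c^2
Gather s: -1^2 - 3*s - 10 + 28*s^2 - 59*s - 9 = 28*s^2 - 62*s - 20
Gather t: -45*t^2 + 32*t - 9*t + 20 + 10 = -45*t^2 + 23*t + 30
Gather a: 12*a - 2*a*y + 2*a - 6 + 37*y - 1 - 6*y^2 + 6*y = a*(14 - 2*y) - 6*y^2 + 43*y - 7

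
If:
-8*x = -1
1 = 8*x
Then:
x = 1/8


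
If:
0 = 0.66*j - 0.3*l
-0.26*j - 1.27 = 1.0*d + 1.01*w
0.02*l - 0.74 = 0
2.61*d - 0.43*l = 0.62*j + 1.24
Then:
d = 10.57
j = 16.82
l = 37.00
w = -16.05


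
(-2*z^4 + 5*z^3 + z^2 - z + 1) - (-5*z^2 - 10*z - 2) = -2*z^4 + 5*z^3 + 6*z^2 + 9*z + 3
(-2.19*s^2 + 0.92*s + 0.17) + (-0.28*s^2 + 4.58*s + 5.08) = -2.47*s^2 + 5.5*s + 5.25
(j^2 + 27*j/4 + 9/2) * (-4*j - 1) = -4*j^3 - 28*j^2 - 99*j/4 - 9/2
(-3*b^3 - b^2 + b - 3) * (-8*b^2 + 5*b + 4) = 24*b^5 - 7*b^4 - 25*b^3 + 25*b^2 - 11*b - 12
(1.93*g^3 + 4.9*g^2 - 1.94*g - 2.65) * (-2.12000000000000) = -4.0916*g^3 - 10.388*g^2 + 4.1128*g + 5.618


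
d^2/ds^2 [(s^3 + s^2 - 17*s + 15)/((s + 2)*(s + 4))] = 10*(s^3 + 33*s^2 + 174*s + 260)/(s^6 + 18*s^5 + 132*s^4 + 504*s^3 + 1056*s^2 + 1152*s + 512)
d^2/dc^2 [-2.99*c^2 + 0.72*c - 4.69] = -5.98000000000000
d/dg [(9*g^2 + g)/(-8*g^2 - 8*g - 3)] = (-64*g^2 - 54*g - 3)/(64*g^4 + 128*g^3 + 112*g^2 + 48*g + 9)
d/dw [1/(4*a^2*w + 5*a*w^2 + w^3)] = (-4*a^2 - 10*a*w - 3*w^2)/(w^2*(4*a^2 + 5*a*w + w^2)^2)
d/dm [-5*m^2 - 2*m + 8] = -10*m - 2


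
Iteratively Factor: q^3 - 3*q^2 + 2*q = (q - 2)*(q^2 - q) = q*(q - 2)*(q - 1)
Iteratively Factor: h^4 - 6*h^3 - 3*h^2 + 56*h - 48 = (h + 3)*(h^3 - 9*h^2 + 24*h - 16) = (h - 4)*(h + 3)*(h^2 - 5*h + 4) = (h - 4)^2*(h + 3)*(h - 1)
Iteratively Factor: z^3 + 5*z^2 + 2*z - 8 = (z + 2)*(z^2 + 3*z - 4) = (z + 2)*(z + 4)*(z - 1)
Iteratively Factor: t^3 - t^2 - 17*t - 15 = (t - 5)*(t^2 + 4*t + 3) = (t - 5)*(t + 3)*(t + 1)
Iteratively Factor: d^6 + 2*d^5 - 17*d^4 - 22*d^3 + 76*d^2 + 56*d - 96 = (d + 4)*(d^5 - 2*d^4 - 9*d^3 + 14*d^2 + 20*d - 24) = (d + 2)*(d + 4)*(d^4 - 4*d^3 - d^2 + 16*d - 12) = (d - 2)*(d + 2)*(d + 4)*(d^3 - 2*d^2 - 5*d + 6) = (d - 3)*(d - 2)*(d + 2)*(d + 4)*(d^2 + d - 2) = (d - 3)*(d - 2)*(d + 2)^2*(d + 4)*(d - 1)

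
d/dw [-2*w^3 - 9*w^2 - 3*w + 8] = -6*w^2 - 18*w - 3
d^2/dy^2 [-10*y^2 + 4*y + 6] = -20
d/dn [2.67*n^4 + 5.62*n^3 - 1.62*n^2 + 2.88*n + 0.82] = 10.68*n^3 + 16.86*n^2 - 3.24*n + 2.88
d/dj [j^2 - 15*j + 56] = 2*j - 15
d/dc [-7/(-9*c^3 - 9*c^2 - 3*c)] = 7*(-9*c^2 - 6*c - 1)/(3*c^2*(3*c^2 + 3*c + 1)^2)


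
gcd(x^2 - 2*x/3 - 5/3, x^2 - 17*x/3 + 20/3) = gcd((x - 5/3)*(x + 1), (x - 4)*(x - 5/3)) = x - 5/3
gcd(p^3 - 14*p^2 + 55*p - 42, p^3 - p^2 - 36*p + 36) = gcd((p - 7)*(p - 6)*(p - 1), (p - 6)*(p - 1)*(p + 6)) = p^2 - 7*p + 6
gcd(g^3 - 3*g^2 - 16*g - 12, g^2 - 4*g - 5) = g + 1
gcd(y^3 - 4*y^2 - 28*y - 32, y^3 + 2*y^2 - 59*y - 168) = y - 8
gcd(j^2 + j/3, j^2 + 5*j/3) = j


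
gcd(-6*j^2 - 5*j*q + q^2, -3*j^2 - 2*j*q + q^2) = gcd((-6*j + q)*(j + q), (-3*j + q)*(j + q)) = j + q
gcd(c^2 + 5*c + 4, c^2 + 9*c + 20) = c + 4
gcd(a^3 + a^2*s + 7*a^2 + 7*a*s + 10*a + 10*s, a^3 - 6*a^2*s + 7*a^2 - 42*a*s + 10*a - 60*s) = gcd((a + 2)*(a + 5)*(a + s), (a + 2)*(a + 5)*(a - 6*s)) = a^2 + 7*a + 10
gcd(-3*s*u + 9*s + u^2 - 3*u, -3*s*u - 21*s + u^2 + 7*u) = 3*s - u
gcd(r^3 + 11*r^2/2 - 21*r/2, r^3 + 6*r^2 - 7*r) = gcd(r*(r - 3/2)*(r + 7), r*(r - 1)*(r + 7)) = r^2 + 7*r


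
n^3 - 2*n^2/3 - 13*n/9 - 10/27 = (n - 5/3)*(n + 1/3)*(n + 2/3)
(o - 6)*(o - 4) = o^2 - 10*o + 24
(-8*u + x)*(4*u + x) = -32*u^2 - 4*u*x + x^2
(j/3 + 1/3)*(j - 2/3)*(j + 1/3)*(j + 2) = j^4/3 + 8*j^3/9 + 7*j^2/27 - 4*j/9 - 4/27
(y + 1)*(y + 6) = y^2 + 7*y + 6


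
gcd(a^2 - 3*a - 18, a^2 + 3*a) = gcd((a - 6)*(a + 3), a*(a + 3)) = a + 3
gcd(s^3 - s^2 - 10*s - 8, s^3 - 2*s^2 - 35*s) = 1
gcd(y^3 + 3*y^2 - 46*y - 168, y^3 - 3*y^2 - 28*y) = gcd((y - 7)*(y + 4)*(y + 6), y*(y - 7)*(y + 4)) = y^2 - 3*y - 28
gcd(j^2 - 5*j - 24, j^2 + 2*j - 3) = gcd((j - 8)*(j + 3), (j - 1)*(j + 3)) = j + 3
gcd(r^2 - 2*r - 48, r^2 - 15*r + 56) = r - 8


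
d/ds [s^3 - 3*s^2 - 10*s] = 3*s^2 - 6*s - 10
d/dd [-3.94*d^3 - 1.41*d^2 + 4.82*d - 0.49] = -11.82*d^2 - 2.82*d + 4.82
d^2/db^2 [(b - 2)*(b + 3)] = 2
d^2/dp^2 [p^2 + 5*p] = 2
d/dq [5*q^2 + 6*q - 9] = 10*q + 6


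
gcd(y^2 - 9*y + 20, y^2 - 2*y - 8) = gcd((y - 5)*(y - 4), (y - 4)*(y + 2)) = y - 4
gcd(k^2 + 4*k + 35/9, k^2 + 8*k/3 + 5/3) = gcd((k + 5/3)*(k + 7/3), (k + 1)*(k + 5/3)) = k + 5/3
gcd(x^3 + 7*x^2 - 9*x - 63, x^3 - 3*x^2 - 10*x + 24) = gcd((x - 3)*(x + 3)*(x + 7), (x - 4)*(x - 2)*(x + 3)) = x + 3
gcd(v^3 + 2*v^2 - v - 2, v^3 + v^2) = v + 1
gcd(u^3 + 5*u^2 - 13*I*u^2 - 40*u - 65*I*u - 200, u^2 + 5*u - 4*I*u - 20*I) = u + 5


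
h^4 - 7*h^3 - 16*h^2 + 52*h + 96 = (h - 8)*(h - 3)*(h + 2)^2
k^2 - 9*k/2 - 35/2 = (k - 7)*(k + 5/2)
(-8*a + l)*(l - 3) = -8*a*l + 24*a + l^2 - 3*l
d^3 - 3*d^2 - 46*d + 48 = (d - 8)*(d - 1)*(d + 6)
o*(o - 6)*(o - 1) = o^3 - 7*o^2 + 6*o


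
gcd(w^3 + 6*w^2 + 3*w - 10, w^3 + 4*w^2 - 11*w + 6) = w - 1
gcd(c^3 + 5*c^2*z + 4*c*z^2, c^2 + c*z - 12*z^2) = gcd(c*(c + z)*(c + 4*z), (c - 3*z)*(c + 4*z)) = c + 4*z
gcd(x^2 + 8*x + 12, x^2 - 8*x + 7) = 1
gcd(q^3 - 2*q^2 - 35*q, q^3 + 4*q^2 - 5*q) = q^2 + 5*q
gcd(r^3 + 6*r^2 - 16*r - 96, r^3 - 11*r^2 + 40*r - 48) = r - 4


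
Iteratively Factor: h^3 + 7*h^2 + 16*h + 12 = (h + 2)*(h^2 + 5*h + 6) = (h + 2)*(h + 3)*(h + 2)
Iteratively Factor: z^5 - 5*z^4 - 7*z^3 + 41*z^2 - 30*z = (z + 3)*(z^4 - 8*z^3 + 17*z^2 - 10*z) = (z - 5)*(z + 3)*(z^3 - 3*z^2 + 2*z) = z*(z - 5)*(z + 3)*(z^2 - 3*z + 2) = z*(z - 5)*(z - 1)*(z + 3)*(z - 2)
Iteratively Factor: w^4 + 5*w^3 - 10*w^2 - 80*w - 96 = (w + 4)*(w^3 + w^2 - 14*w - 24) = (w + 2)*(w + 4)*(w^2 - w - 12) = (w + 2)*(w + 3)*(w + 4)*(w - 4)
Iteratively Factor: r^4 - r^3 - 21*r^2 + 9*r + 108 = (r + 3)*(r^3 - 4*r^2 - 9*r + 36) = (r + 3)^2*(r^2 - 7*r + 12) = (r - 3)*(r + 3)^2*(r - 4)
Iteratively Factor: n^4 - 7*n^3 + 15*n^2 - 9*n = (n - 3)*(n^3 - 4*n^2 + 3*n) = (n - 3)*(n - 1)*(n^2 - 3*n) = (n - 3)^2*(n - 1)*(n)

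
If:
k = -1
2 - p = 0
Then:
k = -1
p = 2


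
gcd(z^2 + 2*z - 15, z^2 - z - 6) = z - 3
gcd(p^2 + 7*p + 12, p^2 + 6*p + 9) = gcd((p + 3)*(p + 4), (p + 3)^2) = p + 3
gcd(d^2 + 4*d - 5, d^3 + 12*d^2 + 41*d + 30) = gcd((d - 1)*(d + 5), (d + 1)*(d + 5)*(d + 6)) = d + 5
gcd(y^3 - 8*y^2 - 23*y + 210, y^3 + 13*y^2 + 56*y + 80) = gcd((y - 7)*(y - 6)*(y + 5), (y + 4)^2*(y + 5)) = y + 5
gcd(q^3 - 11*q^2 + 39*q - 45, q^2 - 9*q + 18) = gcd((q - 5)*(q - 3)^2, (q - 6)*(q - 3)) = q - 3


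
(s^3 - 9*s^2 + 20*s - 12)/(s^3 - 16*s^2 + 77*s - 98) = (s^2 - 7*s + 6)/(s^2 - 14*s + 49)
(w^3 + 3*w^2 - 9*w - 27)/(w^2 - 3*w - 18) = (w^2 - 9)/(w - 6)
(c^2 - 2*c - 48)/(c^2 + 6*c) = (c - 8)/c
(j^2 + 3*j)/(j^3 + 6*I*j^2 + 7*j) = (j + 3)/(j^2 + 6*I*j + 7)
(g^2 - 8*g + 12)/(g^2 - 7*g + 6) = (g - 2)/(g - 1)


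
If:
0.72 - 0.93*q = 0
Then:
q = 0.77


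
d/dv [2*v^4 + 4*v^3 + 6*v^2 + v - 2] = 8*v^3 + 12*v^2 + 12*v + 1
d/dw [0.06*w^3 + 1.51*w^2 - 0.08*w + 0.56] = 0.18*w^2 + 3.02*w - 0.08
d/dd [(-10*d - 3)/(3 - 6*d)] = -16/(3*(2*d - 1)^2)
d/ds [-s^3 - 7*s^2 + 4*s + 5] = -3*s^2 - 14*s + 4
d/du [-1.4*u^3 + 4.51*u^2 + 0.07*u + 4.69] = -4.2*u^2 + 9.02*u + 0.07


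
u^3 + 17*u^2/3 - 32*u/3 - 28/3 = (u - 2)*(u + 2/3)*(u + 7)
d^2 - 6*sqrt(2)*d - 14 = (d - 7*sqrt(2))*(d + sqrt(2))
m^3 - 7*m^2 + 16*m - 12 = (m - 3)*(m - 2)^2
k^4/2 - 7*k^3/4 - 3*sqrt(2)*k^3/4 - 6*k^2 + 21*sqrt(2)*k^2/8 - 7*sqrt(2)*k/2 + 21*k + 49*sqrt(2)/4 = (k/2 + sqrt(2)/2)*(k - 7/2)*(k - 7*sqrt(2)/2)*(k + sqrt(2))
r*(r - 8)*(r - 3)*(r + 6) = r^4 - 5*r^3 - 42*r^2 + 144*r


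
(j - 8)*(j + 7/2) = j^2 - 9*j/2 - 28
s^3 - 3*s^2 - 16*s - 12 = (s - 6)*(s + 1)*(s + 2)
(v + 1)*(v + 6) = v^2 + 7*v + 6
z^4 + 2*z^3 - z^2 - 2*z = z*(z - 1)*(z + 1)*(z + 2)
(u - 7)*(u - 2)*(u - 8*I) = u^3 - 9*u^2 - 8*I*u^2 + 14*u + 72*I*u - 112*I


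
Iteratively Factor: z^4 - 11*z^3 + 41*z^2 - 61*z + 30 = (z - 3)*(z^3 - 8*z^2 + 17*z - 10) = (z - 3)*(z - 2)*(z^2 - 6*z + 5) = (z - 3)*(z - 2)*(z - 1)*(z - 5)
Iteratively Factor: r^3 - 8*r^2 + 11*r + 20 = (r - 5)*(r^2 - 3*r - 4) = (r - 5)*(r + 1)*(r - 4)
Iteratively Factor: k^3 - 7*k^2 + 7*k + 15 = (k - 3)*(k^2 - 4*k - 5) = (k - 5)*(k - 3)*(k + 1)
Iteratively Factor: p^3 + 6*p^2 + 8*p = (p + 2)*(p^2 + 4*p) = p*(p + 2)*(p + 4)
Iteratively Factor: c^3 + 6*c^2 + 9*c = (c + 3)*(c^2 + 3*c) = (c + 3)^2*(c)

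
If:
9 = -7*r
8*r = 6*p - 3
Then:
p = -17/14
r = -9/7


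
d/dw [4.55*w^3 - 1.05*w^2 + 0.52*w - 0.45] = 13.65*w^2 - 2.1*w + 0.52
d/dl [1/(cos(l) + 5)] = sin(l)/(cos(l) + 5)^2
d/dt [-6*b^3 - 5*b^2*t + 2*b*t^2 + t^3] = -5*b^2 + 4*b*t + 3*t^2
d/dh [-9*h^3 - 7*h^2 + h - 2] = -27*h^2 - 14*h + 1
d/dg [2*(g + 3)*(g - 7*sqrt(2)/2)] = 4*g - 7*sqrt(2) + 6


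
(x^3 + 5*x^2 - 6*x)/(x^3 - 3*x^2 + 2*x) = (x + 6)/(x - 2)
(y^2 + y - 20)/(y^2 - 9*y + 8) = (y^2 + y - 20)/(y^2 - 9*y + 8)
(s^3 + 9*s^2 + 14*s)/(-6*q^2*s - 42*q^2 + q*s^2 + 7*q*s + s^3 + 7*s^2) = s*(-s - 2)/(6*q^2 - q*s - s^2)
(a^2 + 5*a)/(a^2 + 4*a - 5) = a/(a - 1)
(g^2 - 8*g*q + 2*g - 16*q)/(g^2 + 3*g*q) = (g^2 - 8*g*q + 2*g - 16*q)/(g*(g + 3*q))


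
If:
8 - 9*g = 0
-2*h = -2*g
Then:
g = 8/9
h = 8/9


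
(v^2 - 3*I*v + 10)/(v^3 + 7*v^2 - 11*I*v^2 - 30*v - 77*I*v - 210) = (v + 2*I)/(v^2 + v*(7 - 6*I) - 42*I)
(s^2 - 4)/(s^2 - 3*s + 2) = (s + 2)/(s - 1)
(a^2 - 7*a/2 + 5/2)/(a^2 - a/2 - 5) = (a - 1)/(a + 2)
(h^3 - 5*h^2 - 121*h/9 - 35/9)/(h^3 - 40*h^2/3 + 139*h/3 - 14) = (9*h^2 + 18*h + 5)/(3*(3*h^2 - 19*h + 6))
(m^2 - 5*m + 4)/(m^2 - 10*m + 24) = (m - 1)/(m - 6)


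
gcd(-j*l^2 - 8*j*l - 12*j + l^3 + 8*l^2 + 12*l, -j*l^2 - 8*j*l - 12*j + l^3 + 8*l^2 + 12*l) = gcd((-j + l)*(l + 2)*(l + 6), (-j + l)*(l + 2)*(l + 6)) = j*l^2 + 8*j*l + 12*j - l^3 - 8*l^2 - 12*l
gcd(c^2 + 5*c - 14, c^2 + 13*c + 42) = c + 7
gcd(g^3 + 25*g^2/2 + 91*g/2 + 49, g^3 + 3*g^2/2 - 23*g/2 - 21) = g + 2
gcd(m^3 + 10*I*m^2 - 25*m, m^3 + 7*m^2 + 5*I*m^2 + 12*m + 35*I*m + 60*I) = m + 5*I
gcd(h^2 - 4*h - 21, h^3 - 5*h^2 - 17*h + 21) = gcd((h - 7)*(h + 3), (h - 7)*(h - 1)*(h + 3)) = h^2 - 4*h - 21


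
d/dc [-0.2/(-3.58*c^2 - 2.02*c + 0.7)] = (-1.432*c - 0.404)/(3.58*c^2 + 2.02*c - 0.7)^2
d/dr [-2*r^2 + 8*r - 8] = 8 - 4*r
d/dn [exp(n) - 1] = exp(n)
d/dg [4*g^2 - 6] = 8*g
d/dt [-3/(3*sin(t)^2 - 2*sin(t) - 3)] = 6*(3*sin(t) - 1)*cos(t)/(2*sin(t) + 3*cos(t)^2)^2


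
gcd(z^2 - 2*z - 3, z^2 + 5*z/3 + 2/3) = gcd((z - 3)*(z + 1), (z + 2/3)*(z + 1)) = z + 1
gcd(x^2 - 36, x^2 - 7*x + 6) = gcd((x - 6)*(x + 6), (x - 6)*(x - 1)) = x - 6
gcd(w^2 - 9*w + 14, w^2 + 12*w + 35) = 1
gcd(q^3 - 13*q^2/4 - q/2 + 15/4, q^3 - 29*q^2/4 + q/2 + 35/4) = q^2 - q/4 - 5/4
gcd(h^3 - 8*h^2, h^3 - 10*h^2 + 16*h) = h^2 - 8*h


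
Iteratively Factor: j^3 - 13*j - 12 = (j - 4)*(j^2 + 4*j + 3) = (j - 4)*(j + 3)*(j + 1)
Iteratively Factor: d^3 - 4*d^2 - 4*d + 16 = (d + 2)*(d^2 - 6*d + 8) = (d - 4)*(d + 2)*(d - 2)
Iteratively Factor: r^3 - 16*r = (r - 4)*(r^2 + 4*r) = (r - 4)*(r + 4)*(r)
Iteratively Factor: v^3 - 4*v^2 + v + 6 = (v - 2)*(v^2 - 2*v - 3) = (v - 3)*(v - 2)*(v + 1)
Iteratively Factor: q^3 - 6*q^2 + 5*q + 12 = (q - 3)*(q^2 - 3*q - 4) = (q - 3)*(q + 1)*(q - 4)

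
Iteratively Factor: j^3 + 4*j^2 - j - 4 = (j - 1)*(j^2 + 5*j + 4) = (j - 1)*(j + 1)*(j + 4)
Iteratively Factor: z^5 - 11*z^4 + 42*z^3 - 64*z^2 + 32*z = (z - 1)*(z^4 - 10*z^3 + 32*z^2 - 32*z) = z*(z - 1)*(z^3 - 10*z^2 + 32*z - 32) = z*(z - 2)*(z - 1)*(z^2 - 8*z + 16) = z*(z - 4)*(z - 2)*(z - 1)*(z - 4)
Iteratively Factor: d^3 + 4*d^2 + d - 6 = (d - 1)*(d^2 + 5*d + 6) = (d - 1)*(d + 2)*(d + 3)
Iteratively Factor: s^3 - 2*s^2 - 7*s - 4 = (s + 1)*(s^2 - 3*s - 4) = (s - 4)*(s + 1)*(s + 1)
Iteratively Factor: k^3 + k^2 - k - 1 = (k + 1)*(k^2 - 1) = (k + 1)^2*(k - 1)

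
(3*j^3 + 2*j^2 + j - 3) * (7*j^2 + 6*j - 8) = 21*j^5 + 32*j^4 - 5*j^3 - 31*j^2 - 26*j + 24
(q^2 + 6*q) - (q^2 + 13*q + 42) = -7*q - 42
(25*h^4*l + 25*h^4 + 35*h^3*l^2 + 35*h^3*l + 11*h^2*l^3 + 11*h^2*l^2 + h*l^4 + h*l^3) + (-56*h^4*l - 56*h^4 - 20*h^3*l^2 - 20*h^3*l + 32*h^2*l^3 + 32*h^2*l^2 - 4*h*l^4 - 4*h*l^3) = -31*h^4*l - 31*h^4 + 15*h^3*l^2 + 15*h^3*l + 43*h^2*l^3 + 43*h^2*l^2 - 3*h*l^4 - 3*h*l^3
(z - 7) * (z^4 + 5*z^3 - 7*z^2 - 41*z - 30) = z^5 - 2*z^4 - 42*z^3 + 8*z^2 + 257*z + 210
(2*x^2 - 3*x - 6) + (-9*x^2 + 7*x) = -7*x^2 + 4*x - 6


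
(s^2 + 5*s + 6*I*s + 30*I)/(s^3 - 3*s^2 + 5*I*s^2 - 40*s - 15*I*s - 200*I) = (s + 6*I)/(s^2 + s*(-8 + 5*I) - 40*I)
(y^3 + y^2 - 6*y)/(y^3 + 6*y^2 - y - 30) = y/(y + 5)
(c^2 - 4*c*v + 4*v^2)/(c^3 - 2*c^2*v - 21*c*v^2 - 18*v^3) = (-c^2 + 4*c*v - 4*v^2)/(-c^3 + 2*c^2*v + 21*c*v^2 + 18*v^3)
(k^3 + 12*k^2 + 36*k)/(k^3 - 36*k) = (k + 6)/(k - 6)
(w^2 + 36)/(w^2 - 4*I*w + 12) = (w + 6*I)/(w + 2*I)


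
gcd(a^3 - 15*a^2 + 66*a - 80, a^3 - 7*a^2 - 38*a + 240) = a^2 - 13*a + 40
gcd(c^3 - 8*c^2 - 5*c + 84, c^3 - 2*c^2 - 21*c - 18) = c + 3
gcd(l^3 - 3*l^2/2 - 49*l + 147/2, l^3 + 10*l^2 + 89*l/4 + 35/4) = l + 7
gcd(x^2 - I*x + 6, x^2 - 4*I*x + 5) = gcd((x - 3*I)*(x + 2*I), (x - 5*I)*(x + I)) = 1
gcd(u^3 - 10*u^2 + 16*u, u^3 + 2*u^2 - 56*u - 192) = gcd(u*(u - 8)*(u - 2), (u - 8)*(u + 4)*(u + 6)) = u - 8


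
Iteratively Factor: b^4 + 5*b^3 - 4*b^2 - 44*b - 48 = (b + 4)*(b^3 + b^2 - 8*b - 12) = (b - 3)*(b + 4)*(b^2 + 4*b + 4) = (b - 3)*(b + 2)*(b + 4)*(b + 2)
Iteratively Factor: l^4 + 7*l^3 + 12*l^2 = (l + 4)*(l^3 + 3*l^2) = l*(l + 4)*(l^2 + 3*l) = l^2*(l + 4)*(l + 3)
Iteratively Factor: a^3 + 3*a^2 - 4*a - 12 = (a + 2)*(a^2 + a - 6) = (a + 2)*(a + 3)*(a - 2)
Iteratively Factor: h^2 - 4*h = (h)*(h - 4)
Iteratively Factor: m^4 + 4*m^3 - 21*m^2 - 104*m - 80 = (m + 4)*(m^3 - 21*m - 20) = (m - 5)*(m + 4)*(m^2 + 5*m + 4) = (m - 5)*(m + 4)^2*(m + 1)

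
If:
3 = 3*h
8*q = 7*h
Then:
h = 1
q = 7/8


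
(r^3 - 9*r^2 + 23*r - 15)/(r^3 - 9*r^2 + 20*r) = (r^2 - 4*r + 3)/(r*(r - 4))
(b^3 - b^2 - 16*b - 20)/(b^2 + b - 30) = (b^2 + 4*b + 4)/(b + 6)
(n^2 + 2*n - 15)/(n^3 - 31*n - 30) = (n - 3)/(n^2 - 5*n - 6)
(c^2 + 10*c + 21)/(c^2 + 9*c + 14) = (c + 3)/(c + 2)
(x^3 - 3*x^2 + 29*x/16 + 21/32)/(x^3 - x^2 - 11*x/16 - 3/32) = (4*x - 7)/(4*x + 1)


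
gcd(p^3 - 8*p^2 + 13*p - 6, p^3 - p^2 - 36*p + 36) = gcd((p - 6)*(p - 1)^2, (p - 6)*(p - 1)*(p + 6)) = p^2 - 7*p + 6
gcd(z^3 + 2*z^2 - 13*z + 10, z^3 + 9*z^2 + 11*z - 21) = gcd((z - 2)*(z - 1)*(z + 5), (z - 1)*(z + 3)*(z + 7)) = z - 1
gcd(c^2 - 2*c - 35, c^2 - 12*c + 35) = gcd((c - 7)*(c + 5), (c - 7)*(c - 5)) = c - 7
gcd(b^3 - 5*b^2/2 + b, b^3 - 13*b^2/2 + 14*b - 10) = b - 2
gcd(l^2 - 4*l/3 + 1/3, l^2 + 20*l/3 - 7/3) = l - 1/3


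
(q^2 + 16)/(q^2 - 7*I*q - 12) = (q + 4*I)/(q - 3*I)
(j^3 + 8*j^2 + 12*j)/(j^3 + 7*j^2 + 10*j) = (j + 6)/(j + 5)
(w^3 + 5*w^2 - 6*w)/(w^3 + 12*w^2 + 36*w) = (w - 1)/(w + 6)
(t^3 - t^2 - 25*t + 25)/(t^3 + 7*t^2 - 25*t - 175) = (t - 1)/(t + 7)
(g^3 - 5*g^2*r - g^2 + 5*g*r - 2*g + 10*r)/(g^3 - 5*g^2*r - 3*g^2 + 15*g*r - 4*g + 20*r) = (g - 2)/(g - 4)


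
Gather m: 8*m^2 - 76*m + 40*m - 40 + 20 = 8*m^2 - 36*m - 20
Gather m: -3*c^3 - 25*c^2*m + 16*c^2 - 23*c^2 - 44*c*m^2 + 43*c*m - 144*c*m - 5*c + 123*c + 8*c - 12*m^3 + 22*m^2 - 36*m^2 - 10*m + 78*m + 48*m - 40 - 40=-3*c^3 - 7*c^2 + 126*c - 12*m^3 + m^2*(-44*c - 14) + m*(-25*c^2 - 101*c + 116) - 80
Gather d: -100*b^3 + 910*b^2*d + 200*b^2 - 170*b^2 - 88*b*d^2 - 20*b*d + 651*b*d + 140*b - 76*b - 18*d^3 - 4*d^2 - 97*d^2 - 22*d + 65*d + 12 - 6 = -100*b^3 + 30*b^2 + 64*b - 18*d^3 + d^2*(-88*b - 101) + d*(910*b^2 + 631*b + 43) + 6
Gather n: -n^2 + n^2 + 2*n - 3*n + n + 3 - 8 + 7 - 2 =0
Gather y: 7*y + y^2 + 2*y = y^2 + 9*y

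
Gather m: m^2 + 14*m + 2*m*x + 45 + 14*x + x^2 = m^2 + m*(2*x + 14) + x^2 + 14*x + 45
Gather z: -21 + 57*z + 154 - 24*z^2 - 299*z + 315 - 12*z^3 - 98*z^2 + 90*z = -12*z^3 - 122*z^2 - 152*z + 448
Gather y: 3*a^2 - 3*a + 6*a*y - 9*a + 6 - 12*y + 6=3*a^2 - 12*a + y*(6*a - 12) + 12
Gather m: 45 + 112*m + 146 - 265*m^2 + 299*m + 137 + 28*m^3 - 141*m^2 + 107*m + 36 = 28*m^3 - 406*m^2 + 518*m + 364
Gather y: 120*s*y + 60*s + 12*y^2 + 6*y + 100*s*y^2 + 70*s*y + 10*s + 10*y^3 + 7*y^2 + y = 70*s + 10*y^3 + y^2*(100*s + 19) + y*(190*s + 7)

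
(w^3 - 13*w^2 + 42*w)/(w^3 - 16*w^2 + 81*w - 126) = w/(w - 3)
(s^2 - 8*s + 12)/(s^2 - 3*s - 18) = (s - 2)/(s + 3)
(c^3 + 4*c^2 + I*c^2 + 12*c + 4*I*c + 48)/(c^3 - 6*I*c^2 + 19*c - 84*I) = (c + 4)/(c - 7*I)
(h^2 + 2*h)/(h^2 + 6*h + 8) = h/(h + 4)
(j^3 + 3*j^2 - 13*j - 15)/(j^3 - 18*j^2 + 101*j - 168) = (j^2 + 6*j + 5)/(j^2 - 15*j + 56)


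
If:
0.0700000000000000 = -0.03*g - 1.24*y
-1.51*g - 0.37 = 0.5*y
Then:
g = -0.23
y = -0.05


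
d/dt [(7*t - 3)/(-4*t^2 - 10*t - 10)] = (7*t^2 - 6*t - 25)/(4*t^4 + 20*t^3 + 45*t^2 + 50*t + 25)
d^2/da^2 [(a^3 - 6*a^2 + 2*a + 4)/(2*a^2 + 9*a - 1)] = 2*(199*a^3 - 15*a^2 + 231*a + 344)/(8*a^6 + 108*a^5 + 474*a^4 + 621*a^3 - 237*a^2 + 27*a - 1)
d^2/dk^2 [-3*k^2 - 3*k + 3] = -6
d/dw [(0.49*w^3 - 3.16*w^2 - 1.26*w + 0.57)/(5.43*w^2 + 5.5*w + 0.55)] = (2.6607*w^4 + 5.39*w^3 - 9.7297*w^2 - 9.6662*w - 3.828)/(29.4849*w^4 + 59.73*w^3 + 36.223*w^2 + 6.05*w + 0.3025)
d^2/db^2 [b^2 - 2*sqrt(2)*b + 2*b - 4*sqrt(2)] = 2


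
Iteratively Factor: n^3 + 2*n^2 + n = (n)*(n^2 + 2*n + 1) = n*(n + 1)*(n + 1)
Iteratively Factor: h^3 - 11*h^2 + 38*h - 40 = (h - 5)*(h^2 - 6*h + 8) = (h - 5)*(h - 4)*(h - 2)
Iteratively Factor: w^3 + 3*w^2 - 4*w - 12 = (w + 3)*(w^2 - 4) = (w + 2)*(w + 3)*(w - 2)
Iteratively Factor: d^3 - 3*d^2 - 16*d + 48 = (d - 3)*(d^2 - 16) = (d - 3)*(d + 4)*(d - 4)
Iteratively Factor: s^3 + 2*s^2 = (s + 2)*(s^2) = s*(s + 2)*(s)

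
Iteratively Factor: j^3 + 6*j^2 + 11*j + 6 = (j + 1)*(j^2 + 5*j + 6) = (j + 1)*(j + 2)*(j + 3)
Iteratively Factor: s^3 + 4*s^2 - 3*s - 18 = (s + 3)*(s^2 + s - 6) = (s + 3)^2*(s - 2)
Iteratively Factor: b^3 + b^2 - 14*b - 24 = (b - 4)*(b^2 + 5*b + 6) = (b - 4)*(b + 2)*(b + 3)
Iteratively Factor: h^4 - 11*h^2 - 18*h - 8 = (h - 4)*(h^3 + 4*h^2 + 5*h + 2) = (h - 4)*(h + 2)*(h^2 + 2*h + 1) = (h - 4)*(h + 1)*(h + 2)*(h + 1)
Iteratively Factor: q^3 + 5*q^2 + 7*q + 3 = (q + 1)*(q^2 + 4*q + 3) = (q + 1)^2*(q + 3)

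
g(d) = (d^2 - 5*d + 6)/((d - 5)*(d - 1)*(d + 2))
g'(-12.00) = -0.00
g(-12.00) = -0.10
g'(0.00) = -0.08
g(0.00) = 0.60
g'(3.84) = -0.17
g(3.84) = -0.08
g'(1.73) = 0.22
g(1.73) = -0.04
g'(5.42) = -1.22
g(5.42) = 0.60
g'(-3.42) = -0.47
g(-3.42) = -0.66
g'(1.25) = 2.56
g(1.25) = -0.43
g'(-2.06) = -264.54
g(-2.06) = -15.85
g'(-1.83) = -32.94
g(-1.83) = 5.63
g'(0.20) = 0.05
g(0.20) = 0.60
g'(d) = (2*d - 5)/((d - 5)*(d - 1)*(d + 2)) - (d^2 - 5*d + 6)/((d - 5)*(d - 1)*(d + 2)^2) - (d^2 - 5*d + 6)/((d - 5)*(d - 1)^2*(d + 2)) - (d^2 - 5*d + 6)/((d - 5)^2*(d - 1)*(d + 2))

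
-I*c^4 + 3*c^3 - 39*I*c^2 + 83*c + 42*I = (c - 6*I)*(c + I)*(c + 7*I)*(-I*c + 1)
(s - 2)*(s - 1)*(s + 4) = s^3 + s^2 - 10*s + 8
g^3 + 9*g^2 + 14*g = g*(g + 2)*(g + 7)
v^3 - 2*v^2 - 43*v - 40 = (v - 8)*(v + 1)*(v + 5)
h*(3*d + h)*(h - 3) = 3*d*h^2 - 9*d*h + h^3 - 3*h^2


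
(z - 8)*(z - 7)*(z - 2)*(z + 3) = z^4 - 14*z^3 + 35*z^2 + 146*z - 336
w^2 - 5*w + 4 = (w - 4)*(w - 1)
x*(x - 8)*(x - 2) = x^3 - 10*x^2 + 16*x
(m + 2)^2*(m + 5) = m^3 + 9*m^2 + 24*m + 20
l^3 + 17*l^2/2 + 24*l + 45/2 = (l + 5/2)*(l + 3)^2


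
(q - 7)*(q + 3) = q^2 - 4*q - 21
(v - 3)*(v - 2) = v^2 - 5*v + 6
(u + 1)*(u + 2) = u^2 + 3*u + 2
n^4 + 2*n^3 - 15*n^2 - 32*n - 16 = (n - 4)*(n + 1)^2*(n + 4)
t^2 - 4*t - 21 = (t - 7)*(t + 3)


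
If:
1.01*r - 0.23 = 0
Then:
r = 0.23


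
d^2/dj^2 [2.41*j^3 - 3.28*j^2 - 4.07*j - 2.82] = 14.46*j - 6.56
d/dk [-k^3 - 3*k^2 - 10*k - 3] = -3*k^2 - 6*k - 10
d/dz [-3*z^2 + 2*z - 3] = 2 - 6*z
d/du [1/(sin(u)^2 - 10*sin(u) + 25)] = -2*cos(u)/(sin(u) - 5)^3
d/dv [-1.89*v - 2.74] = -1.89000000000000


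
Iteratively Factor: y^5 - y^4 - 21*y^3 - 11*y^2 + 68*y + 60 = (y - 5)*(y^4 + 4*y^3 - y^2 - 16*y - 12) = (y - 5)*(y + 3)*(y^3 + y^2 - 4*y - 4) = (y - 5)*(y + 2)*(y + 3)*(y^2 - y - 2) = (y - 5)*(y + 1)*(y + 2)*(y + 3)*(y - 2)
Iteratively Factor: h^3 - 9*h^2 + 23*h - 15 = (h - 3)*(h^2 - 6*h + 5) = (h - 5)*(h - 3)*(h - 1)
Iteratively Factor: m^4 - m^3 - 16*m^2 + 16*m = (m - 1)*(m^3 - 16*m) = (m - 1)*(m + 4)*(m^2 - 4*m) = (m - 4)*(m - 1)*(m + 4)*(m)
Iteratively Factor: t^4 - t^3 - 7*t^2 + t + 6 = (t + 1)*(t^3 - 2*t^2 - 5*t + 6) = (t + 1)*(t + 2)*(t^2 - 4*t + 3) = (t - 3)*(t + 1)*(t + 2)*(t - 1)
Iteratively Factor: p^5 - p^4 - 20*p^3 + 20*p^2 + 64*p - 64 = (p - 4)*(p^4 + 3*p^3 - 8*p^2 - 12*p + 16) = (p - 4)*(p + 4)*(p^3 - p^2 - 4*p + 4) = (p - 4)*(p - 1)*(p + 4)*(p^2 - 4) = (p - 4)*(p - 1)*(p + 2)*(p + 4)*(p - 2)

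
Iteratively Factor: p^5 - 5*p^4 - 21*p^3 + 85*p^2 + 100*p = (p - 5)*(p^4 - 21*p^2 - 20*p) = (p - 5)*(p + 1)*(p^3 - p^2 - 20*p) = (p - 5)^2*(p + 1)*(p^2 + 4*p) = p*(p - 5)^2*(p + 1)*(p + 4)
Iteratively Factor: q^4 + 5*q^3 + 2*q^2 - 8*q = (q + 4)*(q^3 + q^2 - 2*q) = q*(q + 4)*(q^2 + q - 2) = q*(q + 2)*(q + 4)*(q - 1)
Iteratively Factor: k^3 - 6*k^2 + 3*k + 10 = (k - 5)*(k^2 - k - 2) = (k - 5)*(k + 1)*(k - 2)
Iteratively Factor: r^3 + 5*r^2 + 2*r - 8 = (r - 1)*(r^2 + 6*r + 8) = (r - 1)*(r + 4)*(r + 2)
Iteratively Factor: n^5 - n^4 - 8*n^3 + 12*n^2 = (n)*(n^4 - n^3 - 8*n^2 + 12*n) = n^2*(n^3 - n^2 - 8*n + 12) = n^2*(n - 2)*(n^2 + n - 6) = n^2*(n - 2)*(n + 3)*(n - 2)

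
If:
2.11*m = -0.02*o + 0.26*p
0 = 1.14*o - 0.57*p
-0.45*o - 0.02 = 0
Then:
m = -0.01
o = -0.04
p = -0.09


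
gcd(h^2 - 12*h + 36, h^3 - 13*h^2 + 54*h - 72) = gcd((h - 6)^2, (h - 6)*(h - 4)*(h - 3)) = h - 6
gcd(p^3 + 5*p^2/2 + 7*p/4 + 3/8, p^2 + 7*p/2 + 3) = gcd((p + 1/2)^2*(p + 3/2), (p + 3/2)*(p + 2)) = p + 3/2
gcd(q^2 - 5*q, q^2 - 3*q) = q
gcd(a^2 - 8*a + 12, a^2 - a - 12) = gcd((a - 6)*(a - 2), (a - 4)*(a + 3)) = 1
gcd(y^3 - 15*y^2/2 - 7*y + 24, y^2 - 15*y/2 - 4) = y - 8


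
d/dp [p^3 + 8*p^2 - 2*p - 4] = 3*p^2 + 16*p - 2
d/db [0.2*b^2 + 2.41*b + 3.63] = 0.4*b + 2.41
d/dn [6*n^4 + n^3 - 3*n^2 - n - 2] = 24*n^3 + 3*n^2 - 6*n - 1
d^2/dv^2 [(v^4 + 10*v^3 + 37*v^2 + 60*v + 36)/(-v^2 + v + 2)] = 2*(-v^6 + 3*v^5 + 3*v^4 - 143*v^3 - 414*v^2 - 372*v - 136)/(v^6 - 3*v^5 - 3*v^4 + 11*v^3 + 6*v^2 - 12*v - 8)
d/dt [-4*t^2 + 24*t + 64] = 24 - 8*t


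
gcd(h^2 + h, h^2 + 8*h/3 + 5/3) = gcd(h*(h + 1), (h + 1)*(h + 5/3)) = h + 1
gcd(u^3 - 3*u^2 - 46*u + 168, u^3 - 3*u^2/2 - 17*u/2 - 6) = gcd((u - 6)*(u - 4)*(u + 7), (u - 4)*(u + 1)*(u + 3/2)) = u - 4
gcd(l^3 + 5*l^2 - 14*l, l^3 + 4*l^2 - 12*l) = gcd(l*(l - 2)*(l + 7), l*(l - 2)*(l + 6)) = l^2 - 2*l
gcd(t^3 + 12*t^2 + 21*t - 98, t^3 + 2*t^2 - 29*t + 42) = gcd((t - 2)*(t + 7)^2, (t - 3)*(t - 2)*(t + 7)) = t^2 + 5*t - 14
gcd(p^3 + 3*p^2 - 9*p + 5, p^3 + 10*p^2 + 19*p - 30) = p^2 + 4*p - 5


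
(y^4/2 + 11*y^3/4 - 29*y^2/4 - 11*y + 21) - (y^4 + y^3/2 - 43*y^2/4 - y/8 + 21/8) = -y^4/2 + 9*y^3/4 + 7*y^2/2 - 87*y/8 + 147/8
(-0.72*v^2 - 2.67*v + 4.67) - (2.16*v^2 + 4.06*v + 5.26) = -2.88*v^2 - 6.73*v - 0.59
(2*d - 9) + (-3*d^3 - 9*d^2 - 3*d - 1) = -3*d^3 - 9*d^2 - d - 10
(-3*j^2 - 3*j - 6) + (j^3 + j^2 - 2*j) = j^3 - 2*j^2 - 5*j - 6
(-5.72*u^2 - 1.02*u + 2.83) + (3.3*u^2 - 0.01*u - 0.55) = -2.42*u^2 - 1.03*u + 2.28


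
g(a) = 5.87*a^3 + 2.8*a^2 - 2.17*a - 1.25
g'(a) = 17.61*a^2 + 5.6*a - 2.17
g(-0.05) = -1.14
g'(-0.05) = -2.41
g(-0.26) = -0.60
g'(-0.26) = -2.44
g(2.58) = 112.60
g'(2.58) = 129.50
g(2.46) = 97.74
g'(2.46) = 118.17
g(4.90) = 745.94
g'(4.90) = 448.09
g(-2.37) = -58.52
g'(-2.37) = 83.47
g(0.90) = 3.34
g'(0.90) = 17.13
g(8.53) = 3827.19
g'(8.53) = 1326.92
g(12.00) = 10519.27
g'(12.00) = 2600.87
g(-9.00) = -4034.15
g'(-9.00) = 1373.84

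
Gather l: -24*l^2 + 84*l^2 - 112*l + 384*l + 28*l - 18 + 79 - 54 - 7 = 60*l^2 + 300*l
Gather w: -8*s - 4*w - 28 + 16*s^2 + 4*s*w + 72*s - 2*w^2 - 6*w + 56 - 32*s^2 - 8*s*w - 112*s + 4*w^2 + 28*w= -16*s^2 - 48*s + 2*w^2 + w*(18 - 4*s) + 28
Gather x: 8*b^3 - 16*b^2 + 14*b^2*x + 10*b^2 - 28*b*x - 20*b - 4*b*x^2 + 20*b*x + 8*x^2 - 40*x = 8*b^3 - 6*b^2 - 20*b + x^2*(8 - 4*b) + x*(14*b^2 - 8*b - 40)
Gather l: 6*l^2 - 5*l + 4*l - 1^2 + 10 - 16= 6*l^2 - l - 7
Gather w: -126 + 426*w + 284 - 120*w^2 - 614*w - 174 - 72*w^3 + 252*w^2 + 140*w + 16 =-72*w^3 + 132*w^2 - 48*w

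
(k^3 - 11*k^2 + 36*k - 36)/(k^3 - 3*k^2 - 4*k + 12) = (k - 6)/(k + 2)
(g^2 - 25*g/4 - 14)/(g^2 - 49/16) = 4*(g - 8)/(4*g - 7)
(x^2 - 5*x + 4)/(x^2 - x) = (x - 4)/x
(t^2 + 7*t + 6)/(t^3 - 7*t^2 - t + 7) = (t + 6)/(t^2 - 8*t + 7)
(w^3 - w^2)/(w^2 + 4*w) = w*(w - 1)/(w + 4)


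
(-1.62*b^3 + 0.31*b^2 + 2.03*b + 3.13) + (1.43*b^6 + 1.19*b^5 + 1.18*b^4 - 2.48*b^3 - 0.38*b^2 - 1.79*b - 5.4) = 1.43*b^6 + 1.19*b^5 + 1.18*b^4 - 4.1*b^3 - 0.07*b^2 + 0.24*b - 2.27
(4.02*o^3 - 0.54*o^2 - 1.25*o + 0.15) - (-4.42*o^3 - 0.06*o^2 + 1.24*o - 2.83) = 8.44*o^3 - 0.48*o^2 - 2.49*o + 2.98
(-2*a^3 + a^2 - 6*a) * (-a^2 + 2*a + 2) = 2*a^5 - 5*a^4 + 4*a^3 - 10*a^2 - 12*a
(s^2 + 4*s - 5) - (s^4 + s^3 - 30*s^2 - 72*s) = -s^4 - s^3 + 31*s^2 + 76*s - 5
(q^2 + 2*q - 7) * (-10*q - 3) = -10*q^3 - 23*q^2 + 64*q + 21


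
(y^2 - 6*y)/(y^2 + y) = (y - 6)/(y + 1)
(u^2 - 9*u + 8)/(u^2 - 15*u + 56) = (u - 1)/(u - 7)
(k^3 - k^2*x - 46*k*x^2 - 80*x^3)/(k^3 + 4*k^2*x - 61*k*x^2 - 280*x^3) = (k + 2*x)/(k + 7*x)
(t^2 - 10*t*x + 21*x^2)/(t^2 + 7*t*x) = (t^2 - 10*t*x + 21*x^2)/(t*(t + 7*x))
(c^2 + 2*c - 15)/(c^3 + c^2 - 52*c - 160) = (c - 3)/(c^2 - 4*c - 32)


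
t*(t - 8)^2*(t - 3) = t^4 - 19*t^3 + 112*t^2 - 192*t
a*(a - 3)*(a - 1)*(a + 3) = a^4 - a^3 - 9*a^2 + 9*a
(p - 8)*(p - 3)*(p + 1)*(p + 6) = p^4 - 4*p^3 - 47*p^2 + 102*p + 144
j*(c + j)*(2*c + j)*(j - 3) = 2*c^2*j^2 - 6*c^2*j + 3*c*j^3 - 9*c*j^2 + j^4 - 3*j^3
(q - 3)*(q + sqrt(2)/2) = q^2 - 3*q + sqrt(2)*q/2 - 3*sqrt(2)/2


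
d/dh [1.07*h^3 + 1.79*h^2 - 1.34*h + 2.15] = 3.21*h^2 + 3.58*h - 1.34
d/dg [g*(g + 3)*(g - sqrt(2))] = g*(g + 3) + g*(g - sqrt(2)) + (g + 3)*(g - sqrt(2))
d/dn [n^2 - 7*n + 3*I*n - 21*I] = 2*n - 7 + 3*I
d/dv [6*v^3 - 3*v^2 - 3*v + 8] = 18*v^2 - 6*v - 3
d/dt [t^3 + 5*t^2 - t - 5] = 3*t^2 + 10*t - 1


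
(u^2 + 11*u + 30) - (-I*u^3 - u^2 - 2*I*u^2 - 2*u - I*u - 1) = I*u^3 + 2*u^2 + 2*I*u^2 + 13*u + I*u + 31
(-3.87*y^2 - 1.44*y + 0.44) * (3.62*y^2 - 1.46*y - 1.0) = -14.0094*y^4 + 0.4374*y^3 + 7.5652*y^2 + 0.7976*y - 0.44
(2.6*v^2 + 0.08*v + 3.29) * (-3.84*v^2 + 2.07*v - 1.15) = -9.984*v^4 + 5.0748*v^3 - 15.458*v^2 + 6.7183*v - 3.7835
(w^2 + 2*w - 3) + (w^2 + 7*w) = 2*w^2 + 9*w - 3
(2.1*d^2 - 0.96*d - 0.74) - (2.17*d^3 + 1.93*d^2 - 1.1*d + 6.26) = -2.17*d^3 + 0.17*d^2 + 0.14*d - 7.0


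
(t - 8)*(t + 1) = t^2 - 7*t - 8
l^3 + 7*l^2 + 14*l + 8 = (l + 1)*(l + 2)*(l + 4)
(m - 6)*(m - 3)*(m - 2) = m^3 - 11*m^2 + 36*m - 36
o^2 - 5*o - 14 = (o - 7)*(o + 2)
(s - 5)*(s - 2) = s^2 - 7*s + 10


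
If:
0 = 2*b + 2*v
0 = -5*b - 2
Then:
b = -2/5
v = 2/5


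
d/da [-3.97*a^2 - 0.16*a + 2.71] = -7.94*a - 0.16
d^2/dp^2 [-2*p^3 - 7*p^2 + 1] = -12*p - 14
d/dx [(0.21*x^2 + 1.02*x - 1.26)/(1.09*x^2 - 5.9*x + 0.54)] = (-2.3508*x^2 + 2.9736*x - 6.8832)/(1.1881*x^4 - 12.862*x^3 + 35.9872*x^2 - 6.372*x + 0.2916)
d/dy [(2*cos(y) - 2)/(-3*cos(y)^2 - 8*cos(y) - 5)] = 2*(-3*cos(y)^2 + 6*cos(y) + 13)*sin(y)/((cos(y) + 1)^2*(3*cos(y) + 5)^2)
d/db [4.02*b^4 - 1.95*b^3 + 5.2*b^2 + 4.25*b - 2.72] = 16.08*b^3 - 5.85*b^2 + 10.4*b + 4.25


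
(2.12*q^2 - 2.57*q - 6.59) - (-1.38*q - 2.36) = 2.12*q^2 - 1.19*q - 4.23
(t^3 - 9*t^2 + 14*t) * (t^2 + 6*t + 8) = t^5 - 3*t^4 - 32*t^3 + 12*t^2 + 112*t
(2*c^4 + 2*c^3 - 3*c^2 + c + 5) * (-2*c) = -4*c^5 - 4*c^4 + 6*c^3 - 2*c^2 - 10*c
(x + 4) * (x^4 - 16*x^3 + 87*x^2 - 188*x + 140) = x^5 - 12*x^4 + 23*x^3 + 160*x^2 - 612*x + 560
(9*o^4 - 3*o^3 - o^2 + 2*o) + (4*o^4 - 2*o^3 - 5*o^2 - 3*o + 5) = 13*o^4 - 5*o^3 - 6*o^2 - o + 5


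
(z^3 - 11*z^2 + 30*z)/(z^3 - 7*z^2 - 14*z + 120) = z/(z + 4)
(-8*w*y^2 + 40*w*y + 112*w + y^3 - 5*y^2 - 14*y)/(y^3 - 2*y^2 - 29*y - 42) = (-8*w + y)/(y + 3)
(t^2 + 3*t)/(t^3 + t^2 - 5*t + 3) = t/(t^2 - 2*t + 1)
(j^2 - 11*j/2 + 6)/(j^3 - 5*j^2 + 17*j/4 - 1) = 2*(2*j - 3)/(4*j^2 - 4*j + 1)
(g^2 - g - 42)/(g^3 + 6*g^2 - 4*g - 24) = (g - 7)/(g^2 - 4)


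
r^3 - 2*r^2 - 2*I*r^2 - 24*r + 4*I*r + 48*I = (r - 6)*(r + 4)*(r - 2*I)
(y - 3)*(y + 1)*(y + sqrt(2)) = y^3 - 2*y^2 + sqrt(2)*y^2 - 3*y - 2*sqrt(2)*y - 3*sqrt(2)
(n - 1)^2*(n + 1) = n^3 - n^2 - n + 1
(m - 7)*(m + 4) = m^2 - 3*m - 28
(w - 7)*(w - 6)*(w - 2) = w^3 - 15*w^2 + 68*w - 84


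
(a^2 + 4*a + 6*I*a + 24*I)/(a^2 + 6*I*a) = (a + 4)/a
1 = 1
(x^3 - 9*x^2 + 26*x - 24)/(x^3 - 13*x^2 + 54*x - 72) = (x - 2)/(x - 6)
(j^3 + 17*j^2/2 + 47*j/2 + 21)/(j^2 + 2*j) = j + 13/2 + 21/(2*j)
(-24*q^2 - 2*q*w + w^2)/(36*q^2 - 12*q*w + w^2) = (-4*q - w)/(6*q - w)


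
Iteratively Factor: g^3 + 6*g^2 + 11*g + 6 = (g + 3)*(g^2 + 3*g + 2) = (g + 1)*(g + 3)*(g + 2)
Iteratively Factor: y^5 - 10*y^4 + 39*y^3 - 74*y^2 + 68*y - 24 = (y - 2)*(y^4 - 8*y^3 + 23*y^2 - 28*y + 12) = (y - 2)^2*(y^3 - 6*y^2 + 11*y - 6) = (y - 2)^3*(y^2 - 4*y + 3) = (y - 3)*(y - 2)^3*(y - 1)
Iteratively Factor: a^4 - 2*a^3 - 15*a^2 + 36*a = (a + 4)*(a^3 - 6*a^2 + 9*a) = (a - 3)*(a + 4)*(a^2 - 3*a) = (a - 3)^2*(a + 4)*(a)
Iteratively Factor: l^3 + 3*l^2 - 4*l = (l + 4)*(l^2 - l) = l*(l + 4)*(l - 1)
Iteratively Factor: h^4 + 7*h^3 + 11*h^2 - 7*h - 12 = (h + 4)*(h^3 + 3*h^2 - h - 3) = (h - 1)*(h + 4)*(h^2 + 4*h + 3) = (h - 1)*(h + 1)*(h + 4)*(h + 3)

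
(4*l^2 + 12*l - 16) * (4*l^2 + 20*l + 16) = 16*l^4 + 128*l^3 + 240*l^2 - 128*l - 256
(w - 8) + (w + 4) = 2*w - 4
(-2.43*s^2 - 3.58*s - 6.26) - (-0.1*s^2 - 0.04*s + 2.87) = -2.33*s^2 - 3.54*s - 9.13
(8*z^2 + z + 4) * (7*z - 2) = 56*z^3 - 9*z^2 + 26*z - 8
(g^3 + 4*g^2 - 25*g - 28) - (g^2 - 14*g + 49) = g^3 + 3*g^2 - 11*g - 77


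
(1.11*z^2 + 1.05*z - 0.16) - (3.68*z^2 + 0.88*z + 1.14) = -2.57*z^2 + 0.17*z - 1.3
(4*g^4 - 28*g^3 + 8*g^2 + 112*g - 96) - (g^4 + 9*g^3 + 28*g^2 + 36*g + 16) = 3*g^4 - 37*g^3 - 20*g^2 + 76*g - 112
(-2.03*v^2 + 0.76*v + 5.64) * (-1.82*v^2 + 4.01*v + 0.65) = 3.6946*v^4 - 9.5235*v^3 - 8.5367*v^2 + 23.1104*v + 3.666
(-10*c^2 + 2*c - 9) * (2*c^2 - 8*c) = -20*c^4 + 84*c^3 - 34*c^2 + 72*c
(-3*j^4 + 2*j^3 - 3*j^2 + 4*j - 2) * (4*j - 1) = -12*j^5 + 11*j^4 - 14*j^3 + 19*j^2 - 12*j + 2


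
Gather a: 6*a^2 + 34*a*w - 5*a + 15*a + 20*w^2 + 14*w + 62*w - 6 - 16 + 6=6*a^2 + a*(34*w + 10) + 20*w^2 + 76*w - 16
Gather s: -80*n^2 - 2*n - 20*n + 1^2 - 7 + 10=-80*n^2 - 22*n + 4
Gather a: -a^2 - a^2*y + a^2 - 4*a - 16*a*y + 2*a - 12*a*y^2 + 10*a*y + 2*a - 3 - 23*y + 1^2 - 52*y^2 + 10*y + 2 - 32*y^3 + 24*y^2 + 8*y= -a^2*y + a*(-12*y^2 - 6*y) - 32*y^3 - 28*y^2 - 5*y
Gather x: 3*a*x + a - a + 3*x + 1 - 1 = x*(3*a + 3)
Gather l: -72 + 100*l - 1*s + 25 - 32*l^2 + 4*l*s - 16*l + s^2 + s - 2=-32*l^2 + l*(4*s + 84) + s^2 - 49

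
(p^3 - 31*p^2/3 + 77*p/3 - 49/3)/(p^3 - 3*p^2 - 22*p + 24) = (3*p^2 - 28*p + 49)/(3*(p^2 - 2*p - 24))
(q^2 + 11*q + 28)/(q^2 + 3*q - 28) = (q + 4)/(q - 4)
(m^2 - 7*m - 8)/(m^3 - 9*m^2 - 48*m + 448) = (m + 1)/(m^2 - m - 56)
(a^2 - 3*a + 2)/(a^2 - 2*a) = (a - 1)/a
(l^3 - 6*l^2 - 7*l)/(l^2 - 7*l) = l + 1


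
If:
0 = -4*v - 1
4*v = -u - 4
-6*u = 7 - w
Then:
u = -3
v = -1/4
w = -11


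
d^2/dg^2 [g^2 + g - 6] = 2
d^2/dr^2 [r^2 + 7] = 2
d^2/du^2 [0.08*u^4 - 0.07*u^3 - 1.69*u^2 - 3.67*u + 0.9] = 0.96*u^2 - 0.42*u - 3.38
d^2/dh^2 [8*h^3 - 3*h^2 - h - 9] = 48*h - 6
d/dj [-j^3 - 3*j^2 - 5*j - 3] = -3*j^2 - 6*j - 5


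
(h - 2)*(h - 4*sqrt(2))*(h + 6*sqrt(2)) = h^3 - 2*h^2 + 2*sqrt(2)*h^2 - 48*h - 4*sqrt(2)*h + 96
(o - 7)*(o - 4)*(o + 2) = o^3 - 9*o^2 + 6*o + 56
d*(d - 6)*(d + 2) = d^3 - 4*d^2 - 12*d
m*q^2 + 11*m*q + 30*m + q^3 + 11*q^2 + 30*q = (m + q)*(q + 5)*(q + 6)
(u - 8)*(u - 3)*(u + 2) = u^3 - 9*u^2 + 2*u + 48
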